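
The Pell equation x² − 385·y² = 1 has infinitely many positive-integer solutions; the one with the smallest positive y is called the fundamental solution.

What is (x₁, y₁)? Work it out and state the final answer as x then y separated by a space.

d=385: √d = [19; 1,1,1,1,1,…,1,1,38] (ℓ=16, even), read p_15/q_15
i=0: a=19 ⇒ p=19, q=1
…
i=12: a=1 ⇒ p=23271, q=1186
i=13: a=1 ⇒ p=36280, q=1849
i=14: a=1 ⇒ p=59551, q=3035
i=15: a=1 ⇒ p=95831, q=4884
fundamental: x₁=95831, y₁=4884  (since 9183580561 − 385·23853456 = 1)

95831 4884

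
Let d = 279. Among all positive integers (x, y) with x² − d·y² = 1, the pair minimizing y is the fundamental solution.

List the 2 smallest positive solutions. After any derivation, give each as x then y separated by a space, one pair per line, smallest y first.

d=279: √d = [16; 1,2,2,1,2,2,1,32] (ℓ=8, even), read p_7/q_7
k=0  a_k=16  p_k/q_k = 16/1
k=1  a_k=1  p_k/q_k = 17/1
…
k=6  a_k=2  p_k/q_k = 1069/64
k=7  a_k=1  p_k/q_k = 1520/91
fundamental: x₁=1520, y₁=91  (since 2310400 − 279·8281 = 1)
(1520+91√279)^2 = 4620799 + 276640√279

1520 91
4620799 276640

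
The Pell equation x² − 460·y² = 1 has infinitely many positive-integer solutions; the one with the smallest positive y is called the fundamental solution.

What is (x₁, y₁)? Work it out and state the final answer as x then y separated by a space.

√460 → a₀=21, period (2,4,3,1,2,10,2,1,3,4,2,42); ℓ=12 even so k=11
k=0  a_k=21  p_k/q_k = 21/1
…
k=2  a_k=4  p_k/q_k = 193/9
k=3  a_k=3  p_k/q_k = 622/29
…
k=6  a_k=10  p_k/q_k = 23335/1088
…
k=10  a_k=4  p_k/q_k = 1135029/52921
k=11  a_k=2  p_k/q_k = 2535751/118230
→ (2535751, 118230).  Check: 2535751²=6430033134001, 460·118230²=6430033134000, difference 1.

2535751 118230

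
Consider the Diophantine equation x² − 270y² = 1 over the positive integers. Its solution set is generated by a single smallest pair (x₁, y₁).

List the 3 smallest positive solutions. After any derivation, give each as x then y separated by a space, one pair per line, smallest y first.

√270 → a₀=16, period (2,3,6,3,2,32); ℓ=6 even so k=5
step 0: (16, 1)  from 16·(1,0) + (0,1)
step 1: (33, 2)  from 2·(16,1) + (1,0)
…
step 3: (723, 44)  from 6·(115,7) + (33,2)
step 4: (2284, 139)  from 3·(723,44) + (115,7)
step 5: (5291, 322)  from 2·(2284,139) + (723,44)
fundamental: x₁=5291, y₁=322  (since 27994681 − 270·103684 = 1)
(x_2, y_2) = (5291·5291 + 270·322·322, 5291·322 + 322·5291) = (55989361, 3407404)
(x_3, y_3) = (5291·55989361 + 270·322·3407404, 5291·3407404 + 322·55989361) = (592479412811, 36057148806)

5291 322
55989361 3407404
592479412811 36057148806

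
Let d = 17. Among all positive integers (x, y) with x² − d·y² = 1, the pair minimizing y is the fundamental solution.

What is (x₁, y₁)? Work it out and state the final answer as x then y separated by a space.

d=17: √d = [4; 8] (ℓ=1, odd), read p_1/q_1
step 0: (4, 1)  from 4·(1,0) + (0,1)
step 1: (33, 8)  from 8·(4,1) + (1,0)
(x₁, y₁) = (33, 8);  33² − 17·8² = 1 ✓

33 8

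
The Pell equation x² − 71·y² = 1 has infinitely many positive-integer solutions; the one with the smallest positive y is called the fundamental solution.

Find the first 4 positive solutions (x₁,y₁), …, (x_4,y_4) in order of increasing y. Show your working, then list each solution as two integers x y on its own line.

3480 413
24220799 2874480
168576757560 20006380387
1173294208396801 139244404619040

√71 = [8; 2,2,1,7,1,2,2,16, …], period ℓ=8 (even) → k=7
step 0: (8, 1)  from 8·(1,0) + (0,1)
step 1: (17, 2)  from 2·(8,1) + (1,0)
step 2: (42, 5)  from 2·(17,2) + (8,1)
…
step 4: (455, 54)  from 7·(59,7) + (42,5)
step 5: (514, 61)  from 1·(455,54) + (59,7)
step 6: (1483, 176)  from 2·(514,61) + (455,54)
step 7: (3480, 413)  from 2·(1483,176) + (514,61)
fundamental: x₁=3480, y₁=413  (since 12110400 − 71·170569 = 1)
n=2: (3480,413)∘(3480,413) = (3480·3480+71·413·413, 3480·413+413·3480) = (24220799,2874480)
n=3: (24220799,2874480)∘(3480,413) = (3480·24220799+71·413·2874480, 3480·2874480+413·24220799) = (168576757560,20006380387)
n=4: (168576757560,20006380387)∘(3480,413) = (3480·168576757560+71·413·20006380387, 3480·20006380387+413·168576757560) = (1173294208396801,139244404619040)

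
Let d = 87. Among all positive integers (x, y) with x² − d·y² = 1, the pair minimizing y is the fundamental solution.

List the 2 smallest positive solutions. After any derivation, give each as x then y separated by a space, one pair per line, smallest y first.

√87 → a₀=9, period (3,18); ℓ=2 even so k=1
a_0=9:  p_0=9·1+0=9,  q_0=9·0+1=1
a_1=3:  p_1=3·9+1=28,  q_1=3·1+0=3
→ (28, 3).  Check: 28²=784, 87·3²=783, difference 1.
k=2:  x_2 = 28·28+87·3·3 = 1567,  y_2 = 28·3+3·28 = 168

28 3
1567 168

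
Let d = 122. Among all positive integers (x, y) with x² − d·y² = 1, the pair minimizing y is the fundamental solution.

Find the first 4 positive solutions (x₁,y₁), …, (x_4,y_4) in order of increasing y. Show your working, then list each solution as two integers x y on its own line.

243 22
118097 10692
57394899 5196290
27893802817 2525386248

d=122: √d = [11; 22] (ℓ=1, odd), read p_1/q_1
i=0: a=11 ⇒ p=11, q=1
i=1: a=22 ⇒ p=243, q=22
(x₁, y₁) = (243, 22);  243² − 122·22² = 1 ✓
(243+22√122)^2 = 118097 + 10692√122
(243+22√122)^3 = 57394899 + 5196290√122
(243+22√122)^4 = 27893802817 + 2525386248√122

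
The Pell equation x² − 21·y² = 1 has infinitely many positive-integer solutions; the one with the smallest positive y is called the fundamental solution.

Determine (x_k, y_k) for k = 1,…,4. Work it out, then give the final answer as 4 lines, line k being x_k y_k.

√21 → a₀=4, period (1,1,2,1,1,8); ℓ=6 even so k=5
a_0=4:  p_0=4·1+0=4,  q_0=4·0+1=1
…
a_2=1:  p_2=1·5+4=9,  q_2=1·1+1=2
…
a_4=1:  p_4=1·23+9=32,  q_4=1·5+2=7
a_5=1:  p_5=1·32+23=55,  q_5=1·7+5=12
→ (55, 12).  Check: 55²=3025, 21·12²=3024, difference 1.
(55+12√21)^2 = 6049 + 1320√21
(55+12√21)^3 = 665335 + 145188√21
(55+12√21)^4 = 73180801 + 15969360√21

55 12
6049 1320
665335 145188
73180801 15969360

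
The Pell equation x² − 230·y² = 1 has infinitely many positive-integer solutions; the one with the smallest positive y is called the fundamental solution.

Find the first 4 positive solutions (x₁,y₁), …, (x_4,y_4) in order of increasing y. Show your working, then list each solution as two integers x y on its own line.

√230 = [15; 6,30, …], period ℓ=2 (even) → k=1
a_0=15:  p_0=15·1+0=15,  q_0=15·0+1=1
a_1=6:  p_1=6·15+1=91,  q_1=6·1+0=6
→ (91, 6).  Check: 91²=8281, 230·6²=8280, difference 1.
n=2: (91,6)∘(91,6) = (91·91+230·6·6, 91·6+6·91) = (16561,1092)
n=3: (16561,1092)∘(91,6) = (91·16561+230·6·1092, 91·1092+6·16561) = (3014011,198738)
n=4: (3014011,198738)∘(91,6) = (91·3014011+230·6·198738, 91·198738+6·3014011) = (548533441,36169224)

91 6
16561 1092
3014011 198738
548533441 36169224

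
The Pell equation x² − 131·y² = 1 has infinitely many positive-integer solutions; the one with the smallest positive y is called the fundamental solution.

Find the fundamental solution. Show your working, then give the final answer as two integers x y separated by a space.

10610 927

[11; 2,4,11,4,2,22] for √131; ℓ=6 ⇒ convergent index 5
i=0: a=11 ⇒ p=11, q=1
i=1: a=2 ⇒ p=23, q=2
i=2: a=4 ⇒ p=103, q=9
i=3: a=11 ⇒ p=1156, q=101
i=4: a=4 ⇒ p=4727, q=413
i=5: a=2 ⇒ p=10610, q=927
(x₁, y₁) = (10610, 927);  10610² − 131·927² = 1 ✓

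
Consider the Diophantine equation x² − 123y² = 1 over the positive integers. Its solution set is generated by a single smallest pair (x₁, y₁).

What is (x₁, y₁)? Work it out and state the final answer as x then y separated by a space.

√123 = [11; 11,22, …], period ℓ=2 (even) → k=1
i=0: a=11 ⇒ p=11, q=1
i=1: a=11 ⇒ p=122, q=11
→ (122, 11).  Check: 122²=14884, 123·11²=14883, difference 1.

122 11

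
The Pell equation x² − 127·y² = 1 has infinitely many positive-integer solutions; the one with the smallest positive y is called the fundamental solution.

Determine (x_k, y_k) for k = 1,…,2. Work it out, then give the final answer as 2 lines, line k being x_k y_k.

4730624 419775
44757606858751 3971595379200

[11; 3,1,2,2,7,11,7,2,2,1,3,22] for √127; ℓ=12 ⇒ convergent index 11
step 0: (11, 1)  from 11·(1,0) + (0,1)
…
step 2: (45, 4)  from 1·(34,3) + (11,1)
step 3: (124, 11)  from 2·(45,4) + (34,3)
…
step 6: (24218, 2149)  from 11·(2175,193) + (293,26)
step 7: (171701, 15236)  from 7·(24218,2149) + (2175,193)
…
step 10: (1274561, 113099)  from 1·(906941,80478) + (367620,32621)
step 11: (4730624, 419775)  from 3·(1274561,113099) + (906941,80478)
→ (4730624, 419775).  Check: 4730624²=22378803429376, 127·419775²=22378803429375, difference 1.
k=2:  x_2 = 4730624·4730624+127·419775·419775 = 44757606858751,  y_2 = 4730624·419775+419775·4730624 = 3971595379200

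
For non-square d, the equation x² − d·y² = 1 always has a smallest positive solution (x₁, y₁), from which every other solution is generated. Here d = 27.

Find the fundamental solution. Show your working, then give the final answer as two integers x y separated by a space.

26 5

[5; 5,10] for √27; ℓ=2 ⇒ convergent index 1
i=0: a=5 ⇒ p=5, q=1
i=1: a=5 ⇒ p=26, q=5
→ (26, 5).  Check: 26²=676, 27·5²=675, difference 1.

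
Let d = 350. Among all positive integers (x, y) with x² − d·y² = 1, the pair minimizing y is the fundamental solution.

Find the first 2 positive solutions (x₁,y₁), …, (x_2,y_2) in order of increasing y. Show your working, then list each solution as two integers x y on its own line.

449 24
403201 21552

√350 = [18; 1,2,2,2,1,36, …], period ℓ=6 (even) → k=5
i=0: a=18 ⇒ p=18, q=1
i=1: a=1 ⇒ p=19, q=1
i=2: a=2 ⇒ p=56, q=3
…
i=4: a=2 ⇒ p=318, q=17
i=5: a=1 ⇒ p=449, q=24
→ (449, 24).  Check: 449²=201601, 350·24²=201600, difference 1.
(x_2, y_2) = (449·449 + 350·24·24, 449·24 + 24·449) = (403201, 21552)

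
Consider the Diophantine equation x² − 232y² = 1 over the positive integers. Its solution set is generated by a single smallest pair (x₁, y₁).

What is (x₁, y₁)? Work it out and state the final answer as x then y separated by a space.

19603 1287

√232 → a₀=15, period (4,3,7,3,4,30); ℓ=6 even so k=5
i=0: a=15 ⇒ p=15, q=1
i=1: a=4 ⇒ p=61, q=4
i=2: a=3 ⇒ p=198, q=13
i=3: a=7 ⇒ p=1447, q=95
i=4: a=3 ⇒ p=4539, q=298
i=5: a=4 ⇒ p=19603, q=1287
→ (19603, 1287).  Check: 19603²=384277609, 232·1287²=384277608, difference 1.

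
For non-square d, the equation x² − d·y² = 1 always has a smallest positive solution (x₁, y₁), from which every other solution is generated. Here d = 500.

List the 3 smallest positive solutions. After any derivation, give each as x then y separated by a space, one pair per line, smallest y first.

930249 41602
1730726404001 77400437796
3220013013190122249 144003359718540806

√500 = [22; 2,1,3,2,1,…,1,2,44, …], period ℓ=14 (even) → k=13
step 0: (22, 1)  from 22·(1,0) + (0,1)
…
step 4: (559, 25)  from 2·(246,11) + (67,3)
step 5: (805, 36)  from 1·(559,25) + (246,11)
step 6: (1364, 61)  from 1·(805,36) + (559,25)
step 7: (14445, 646)  from 10·(1364,61) + (805,36)
…
step 10: (76317, 3413)  from 2·(30254,1353) + (15809,707)
step 11: (259205, 11592)  from 3·(76317,3413) + (30254,1353)
step 12: (335522, 15005)  from 1·(259205,11592) + (76317,3413)
step 13: (930249, 41602)  from 2·(335522,15005) + (259205,11592)
(x₁, y₁) = (930249, 41602);  930249² − 500·41602² = 1 ✓
(930249+41602√500)^2 = 1730726404001 + 77400437796√500
(930249+41602√500)^3 = 3220013013190122249 + 144003359718540806√500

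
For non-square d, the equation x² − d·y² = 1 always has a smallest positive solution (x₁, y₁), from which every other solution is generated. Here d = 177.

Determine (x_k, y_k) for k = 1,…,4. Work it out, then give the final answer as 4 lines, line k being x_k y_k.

62423 4692
7793261857 585777432
972957569736599 73131969270780
121469860743542176897 9130233834994022448

√177 = [13; 3,3,2,8,2,3,3,26, …], period ℓ=8 (even) → k=7
i=0: a=13 ⇒ p=13, q=1
…
i=3: a=2 ⇒ p=306, q=23
i=4: a=8 ⇒ p=2581, q=194
…
i=6: a=3 ⇒ p=18985, q=1427
i=7: a=3 ⇒ p=62423, q=4692
→ (62423, 4692).  Check: 62423²=3896630929, 177·4692²=3896630928, difference 1.
n=2: (62423,4692)∘(62423,4692) = (62423·62423+177·4692·4692, 62423·4692+4692·62423) = (7793261857,585777432)
n=3: (7793261857,585777432)∘(62423,4692) = (62423·7793261857+177·4692·585777432, 62423·585777432+4692·7793261857) = (972957569736599,73131969270780)
n=4: (972957569736599,73131969270780)∘(62423,4692) = (62423·972957569736599+177·4692·73131969270780, 62423·73131969270780+4692·972957569736599) = (121469860743542176897,9130233834994022448)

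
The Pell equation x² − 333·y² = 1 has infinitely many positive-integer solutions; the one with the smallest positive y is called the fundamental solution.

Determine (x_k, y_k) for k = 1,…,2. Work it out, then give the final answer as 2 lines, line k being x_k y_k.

√333 → a₀=18, period (4,36); ℓ=2 even so k=1
i=0: a=18 ⇒ p=18, q=1
i=1: a=4 ⇒ p=73, q=4
(x₁, y₁) = (73, 4);  73² − 333·4² = 1 ✓
(73+4√333)^2 = 10657 + 584√333

73 4
10657 584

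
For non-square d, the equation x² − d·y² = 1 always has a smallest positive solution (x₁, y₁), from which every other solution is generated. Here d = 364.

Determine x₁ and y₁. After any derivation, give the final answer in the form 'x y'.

√364 → a₀=19, period (12,1,2,3,1,8,1,3,2,1,12,38); ℓ=12 even so k=11
a_0=19:  p_0=19·1+0=19,  q_0=19·0+1=1
…
a_2=1:  p_2=1·229+19=248,  q_2=1·12+1=13
a_3=2:  p_3=2·248+229=725,  q_3=2·13+12=38
a_4=3:  p_4=3·725+248=2423,  q_4=3·38+13=127
a_5=1:  p_5=1·2423+725=3148,  q_5=1·127+38=165
…
a_7=1:  p_7=1·27607+3148=30755,  q_7=1·1447+165=1612
…
a_10=1:  p_10=1·270499+119872=390371,  q_10=1·14178+6283=20461
a_11=12:  p_11=12·390371+270499=4954951,  q_11=12·20461+14178=259710
fundamental: x₁=4954951, y₁=259710  (since 24551539412401 − 364·67449284100 = 1)

4954951 259710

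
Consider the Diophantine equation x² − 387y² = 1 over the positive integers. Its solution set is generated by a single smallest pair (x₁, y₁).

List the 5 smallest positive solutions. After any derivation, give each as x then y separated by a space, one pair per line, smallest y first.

d=387: √d = [19; 1,2,19,2,1,38] (ℓ=6, even), read p_5/q_5
step 0: (19, 1)  from 19·(1,0) + (0,1)
step 1: (20, 1)  from 1·(19,1) + (1,0)
step 2: (59, 3)  from 2·(20,1) + (19,1)
step 3: (1141, 58)  from 19·(59,3) + (20,1)
step 4: (2341, 119)  from 2·(1141,58) + (59,3)
step 5: (3482, 177)  from 1·(2341,119) + (1141,58)
→ (3482, 177).  Check: 3482²=12124324, 387·177²=12124323, difference 1.
k=2:  x_2 = 3482·3482+387·177·177 = 24248647,  y_2 = 3482·177+177·3482 = 1232628
k=3:  x_3 = 3482·24248647+387·177·1232628 = 168867574226,  y_3 = 3482·1232628+177·24248647 = 8584021215
k=4:  x_4 = 3482·168867574226+387·177·8584021215 = 1175993762661217,  y_4 = 3482·8584021215+177·168867574226 = 59779122508632
k=5:  x_5 = 3482·1175993762661217+387·177·59779122508632 = 8189620394305140962,  y_5 = 3482·59779122508632+177·1175993762661217 = 416301800566092033

3482 177
24248647 1232628
168867574226 8584021215
1175993762661217 59779122508632
8189620394305140962 416301800566092033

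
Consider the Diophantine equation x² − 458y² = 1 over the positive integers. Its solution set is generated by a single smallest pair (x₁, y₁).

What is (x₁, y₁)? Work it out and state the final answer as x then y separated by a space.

22899 1070

√458 = [21; 2,2,42, …], period ℓ=3 (odd) → k=5
a_0=21:  p_0=21·1+0=21,  q_0=21·0+1=1
a_1=2:  p_1=2·21+1=43,  q_1=2·1+0=2
a_2=2:  p_2=2·43+21=107,  q_2=2·2+1=5
…
a_4=2:  p_4=2·4537+107=9181,  q_4=2·212+5=429
a_5=2:  p_5=2·9181+4537=22899,  q_5=2·429+212=1070
fundamental: x₁=22899, y₁=1070  (since 524364201 − 458·1144900 = 1)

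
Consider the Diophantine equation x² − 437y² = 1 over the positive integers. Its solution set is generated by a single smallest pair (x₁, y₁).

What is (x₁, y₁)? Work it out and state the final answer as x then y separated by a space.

√437 → a₀=20, period (1,9,2,9,1,40); ℓ=6 even so k=5
step 0: (20, 1)  from 20·(1,0) + (0,1)
step 1: (21, 1)  from 1·(20,1) + (1,0)
step 2: (209, 10)  from 9·(21,1) + (20,1)
step 3: (439, 21)  from 2·(209,10) + (21,1)
step 4: (4160, 199)  from 9·(439,21) + (209,10)
step 5: (4599, 220)  from 1·(4160,199) + (439,21)
→ (4599, 220).  Check: 4599²=21150801, 437·220²=21150800, difference 1.

4599 220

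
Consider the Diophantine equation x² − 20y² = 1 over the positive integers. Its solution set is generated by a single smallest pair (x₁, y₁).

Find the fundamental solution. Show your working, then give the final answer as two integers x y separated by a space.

9 2

d=20: √d = [4; 2,8] (ℓ=2, even), read p_1/q_1
a_0=4:  p_0=4·1+0=4,  q_0=4·0+1=1
a_1=2:  p_1=2·4+1=9,  q_1=2·1+0=2
fundamental: x₁=9, y₁=2  (since 81 − 20·4 = 1)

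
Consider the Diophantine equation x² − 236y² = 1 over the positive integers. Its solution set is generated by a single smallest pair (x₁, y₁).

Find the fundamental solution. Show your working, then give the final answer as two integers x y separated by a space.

561799 36570

√236 = [15; 2,1,3,5,1,6,1,5,3,1,2,30, …], period ℓ=12 (even) → k=11
a_0=15:  p_0=15·1+0=15,  q_0=15·0+1=1
…
a_3=3:  p_3=3·46+31=169,  q_3=3·3+2=11
a_4=5:  p_4=5·169+46=891,  q_4=5·11+3=58
a_5=1:  p_5=1·891+169=1060,  q_5=1·58+11=69
a_6=6:  p_6=6·1060+891=7251,  q_6=6·69+58=472
a_7=1:  p_7=1·7251+1060=8311,  q_7=1·472+69=541
a_8=5:  p_8=5·8311+7251=48806,  q_8=5·541+472=3177
…
a_10=1:  p_10=1·154729+48806=203535,  q_10=1·10072+3177=13249
a_11=2:  p_11=2·203535+154729=561799,  q_11=2·13249+10072=36570
→ (561799, 36570).  Check: 561799²=315618116401, 236·36570²=315618116400, difference 1.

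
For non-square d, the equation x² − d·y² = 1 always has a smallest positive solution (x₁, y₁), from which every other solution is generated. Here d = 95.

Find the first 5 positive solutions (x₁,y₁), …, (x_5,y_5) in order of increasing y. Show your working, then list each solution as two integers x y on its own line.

√95 → a₀=9, period (1,2,1,18); ℓ=4 even so k=3
step 0: (9, 1)  from 9·(1,0) + (0,1)
…
step 2: (29, 3)  from 2·(10,1) + (9,1)
step 3: (39, 4)  from 1·(29,3) + (10,1)
→ (39, 4).  Check: 39²=1521, 95·4²=1520, difference 1.
n=2: (39,4)∘(39,4) = (39·39+95·4·4, 39·4+4·39) = (3041,312)
n=3: (3041,312)∘(39,4) = (39·3041+95·4·312, 39·312+4·3041) = (237159,24332)
n=4: (237159,24332)∘(39,4) = (39·237159+95·4·24332, 39·24332+4·237159) = (18495361,1897584)
n=5: (18495361,1897584)∘(39,4) = (39·18495361+95·4·1897584, 39·1897584+4·18495361) = (1442400999,147987220)

39 4
3041 312
237159 24332
18495361 1897584
1442400999 147987220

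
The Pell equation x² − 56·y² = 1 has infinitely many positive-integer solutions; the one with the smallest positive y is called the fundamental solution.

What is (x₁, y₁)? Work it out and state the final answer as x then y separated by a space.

d=56: √d = [7; 2,14] (ℓ=2, even), read p_1/q_1
k=0  a_k=7  p_k/q_k = 7/1
k=1  a_k=2  p_k/q_k = 15/2
(x₁, y₁) = (15, 2);  15² − 56·2² = 1 ✓

15 2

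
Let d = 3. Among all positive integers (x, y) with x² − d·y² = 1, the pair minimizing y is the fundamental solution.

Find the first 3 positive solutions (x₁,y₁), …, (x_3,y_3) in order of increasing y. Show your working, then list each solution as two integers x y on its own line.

2 1
7 4
26 15

d=3: √d = [1; 1,2] (ℓ=2, even), read p_1/q_1
step 0: (1, 1)  from 1·(1,0) + (0,1)
step 1: (2, 1)  from 1·(1,1) + (1,0)
→ (2, 1).  Check: 2²=4, 3·1²=3, difference 1.
(2+1√3)^2 = 7 + 4√3
(2+1√3)^3 = 26 + 15√3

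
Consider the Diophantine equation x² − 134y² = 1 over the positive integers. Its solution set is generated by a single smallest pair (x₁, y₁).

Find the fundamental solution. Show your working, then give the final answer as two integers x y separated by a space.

d=134: √d = [11; 1,1,2,1,3,…,1,1,22] (ℓ=14, even), read p_13/q_13
a_0=11:  p_0=11·1+0=11,  q_0=11·0+1=1
…
a_3=2:  p_3=2·23+12=58,  q_3=2·2+1=5
a_4=1:  p_4=1·58+23=81,  q_4=1·5+2=7
a_5=3:  p_5=3·81+58=301,  q_5=3·7+5=26
…
a_8=1:  p_8=1·4121+382=4503,  q_8=1·356+33=389
…
a_12=1:  p_12=1·61896+22133=84029,  q_12=1·5347+1912=7259
a_13=1:  p_13=1·84029+61896=145925,  q_13=1·7259+5347=12606
fundamental: x₁=145925, y₁=12606  (since 21294105625 − 134·158911236 = 1)

145925 12606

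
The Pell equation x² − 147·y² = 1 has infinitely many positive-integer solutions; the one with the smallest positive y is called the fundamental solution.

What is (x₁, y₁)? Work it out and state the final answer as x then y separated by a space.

97 8

d=147: √d = [12; 8,24] (ℓ=2, even), read p_1/q_1
i=0: a=12 ⇒ p=12, q=1
i=1: a=8 ⇒ p=97, q=8
fundamental: x₁=97, y₁=8  (since 9409 − 147·64 = 1)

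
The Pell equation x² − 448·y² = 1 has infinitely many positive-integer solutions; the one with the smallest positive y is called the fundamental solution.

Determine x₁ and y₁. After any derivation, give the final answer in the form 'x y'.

127 6

√448 = [21; 6,42, …], period ℓ=2 (even) → k=1
step 0: (21, 1)  from 21·(1,0) + (0,1)
step 1: (127, 6)  from 6·(21,1) + (1,0)
fundamental: x₁=127, y₁=6  (since 16129 − 448·36 = 1)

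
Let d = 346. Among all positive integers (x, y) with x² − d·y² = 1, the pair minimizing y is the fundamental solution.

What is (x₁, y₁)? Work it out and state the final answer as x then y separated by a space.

17299 930

√346 = [18; 1,1,1,1,36, …], period ℓ=5 (odd) → k=9
k=0  a_k=18  p_k/q_k = 18/1
k=1  a_k=1  p_k/q_k = 19/1
…
k=4  a_k=1  p_k/q_k = 93/5
…
k=8  a_k=1  p_k/q_k = 10398/559
k=9  a_k=1  p_k/q_k = 17299/930
fundamental: x₁=17299, y₁=930  (since 299255401 − 346·864900 = 1)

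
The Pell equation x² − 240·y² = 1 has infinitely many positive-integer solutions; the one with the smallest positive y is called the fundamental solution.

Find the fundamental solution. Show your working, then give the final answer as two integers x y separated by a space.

d=240: √d = [15; 2,30] (ℓ=2, even), read p_1/q_1
step 0: (15, 1)  from 15·(1,0) + (0,1)
step 1: (31, 2)  from 2·(15,1) + (1,0)
(x₁, y₁) = (31, 2);  31² − 240·2² = 1 ✓

31 2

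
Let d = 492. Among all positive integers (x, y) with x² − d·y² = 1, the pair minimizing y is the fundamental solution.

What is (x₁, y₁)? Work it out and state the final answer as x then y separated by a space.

29767 1342

√492 = [22; 5,1,1,10,1,1,5,44, …], period ℓ=8 (even) → k=7
step 0: (22, 1)  from 22·(1,0) + (0,1)
step 1: (111, 5)  from 5·(22,1) + (1,0)
step 2: (133, 6)  from 1·(111,5) + (22,1)
step 3: (244, 11)  from 1·(133,6) + (111,5)
step 4: (2573, 116)  from 10·(244,11) + (133,6)
…
step 6: (5390, 243)  from 1·(2817,127) + (2573,116)
step 7: (29767, 1342)  from 5·(5390,243) + (2817,127)
fundamental: x₁=29767, y₁=1342  (since 886074289 − 492·1800964 = 1)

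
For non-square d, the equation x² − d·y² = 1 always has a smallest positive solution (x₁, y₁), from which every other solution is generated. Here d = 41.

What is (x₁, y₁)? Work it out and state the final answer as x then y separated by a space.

√41 = [6; 2,2,12, …], period ℓ=3 (odd) → k=5
step 0: (6, 1)  from 6·(1,0) + (0,1)
step 1: (13, 2)  from 2·(6,1) + (1,0)
…
step 4: (826, 129)  from 2·(397,62) + (32,5)
step 5: (2049, 320)  from 2·(826,129) + (397,62)
→ (2049, 320).  Check: 2049²=4198401, 41·320²=4198400, difference 1.

2049 320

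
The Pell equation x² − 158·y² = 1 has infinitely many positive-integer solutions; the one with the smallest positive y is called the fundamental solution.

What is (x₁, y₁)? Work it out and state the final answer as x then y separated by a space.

√158 → a₀=12, period (1,1,3,12,3,1,1,24); ℓ=8 even so k=7
step 0: (12, 1)  from 12·(1,0) + (0,1)
…
step 4: (1081, 86)  from 12·(88,7) + (25,2)
…
step 6: (4412, 351)  from 1·(3331,265) + (1081,86)
step 7: (7743, 616)  from 1·(4412,351) + (3331,265)
(x₁, y₁) = (7743, 616);  7743² − 158·616² = 1 ✓

7743 616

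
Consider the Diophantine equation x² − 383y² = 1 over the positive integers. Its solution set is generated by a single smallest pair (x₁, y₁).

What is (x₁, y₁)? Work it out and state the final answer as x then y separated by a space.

√383 → a₀=19, period (1,1,3,19,3,1,1,38); ℓ=8 even so k=7
a_0=19:  p_0=19·1+0=19,  q_0=19·0+1=1
a_1=1:  p_1=1·19+1=20,  q_1=1·1+0=1
…
a_3=3:  p_3=3·39+20=137,  q_3=3·2+1=7
a_4=19:  p_4=19·137+39=2642,  q_4=19·7+2=135
a_5=3:  p_5=3·2642+137=8063,  q_5=3·135+7=412
a_6=1:  p_6=1·8063+2642=10705,  q_6=1·412+135=547
a_7=1:  p_7=1·10705+8063=18768,  q_7=1·547+412=959
(x₁, y₁) = (18768, 959);  18768² − 383·959² = 1 ✓

18768 959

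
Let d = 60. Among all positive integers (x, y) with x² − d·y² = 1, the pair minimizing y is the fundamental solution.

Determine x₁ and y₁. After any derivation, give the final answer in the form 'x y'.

31 4

√60 → a₀=7, period (1,2,1,14); ℓ=4 even so k=3
k=0  a_k=7  p_k/q_k = 7/1
k=1  a_k=1  p_k/q_k = 8/1
k=2  a_k=2  p_k/q_k = 23/3
k=3  a_k=1  p_k/q_k = 31/4
fundamental: x₁=31, y₁=4  (since 961 − 60·16 = 1)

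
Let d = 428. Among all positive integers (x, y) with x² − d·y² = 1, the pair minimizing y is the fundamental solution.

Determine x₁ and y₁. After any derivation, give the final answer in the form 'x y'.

d=428: √d = [20; 1,2,4,1,5,10,5,1,4,2,1,40] (ℓ=12, even), read p_11/q_11
step 0: (20, 1)  from 20·(1,0) + (0,1)
…
step 3: (269, 13)  from 4·(62,3) + (21,1)
step 4: (331, 16)  from 1·(269,13) + (62,3)
step 5: (1924, 93)  from 5·(331,16) + (269,13)
…
step 8: (119350, 5769)  from 1·(99779,4823) + (19571,946)
step 9: (577179, 27899)  from 4·(119350,5769) + (99779,4823)
step 10: (1273708, 61567)  from 2·(577179,27899) + (119350,5769)
step 11: (1850887, 89466)  from 1·(1273708,61567) + (577179,27899)
fundamental: x₁=1850887, y₁=89466  (since 3425782686769 − 428·8004165156 = 1)

1850887 89466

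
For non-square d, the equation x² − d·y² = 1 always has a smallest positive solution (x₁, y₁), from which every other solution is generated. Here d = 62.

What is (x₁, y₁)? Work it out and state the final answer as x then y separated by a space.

√62 = [7; 1,6,1,14, …], period ℓ=4 (even) → k=3
k=0  a_k=7  p_k/q_k = 7/1
…
k=2  a_k=6  p_k/q_k = 55/7
k=3  a_k=1  p_k/q_k = 63/8
fundamental: x₁=63, y₁=8  (since 3969 − 62·64 = 1)

63 8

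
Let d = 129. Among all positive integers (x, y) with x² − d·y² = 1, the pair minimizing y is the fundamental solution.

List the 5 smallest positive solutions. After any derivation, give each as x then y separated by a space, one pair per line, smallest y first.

16855 1484
568182049 50025640
19153416854935 1686364322916
645661681611676801 56847341275472720
21765255267976208106775 1916323872709821068284

d=129: √d = [11; 2,1,3,1,6,1,3,1,2,22] (ℓ=10, even), read p_9/q_9
step 0: (11, 1)  from 11·(1,0) + (0,1)
step 1: (23, 2)  from 2·(11,1) + (1,0)
step 2: (34, 3)  from 1·(23,2) + (11,1)
…
step 4: (159, 14)  from 1·(125,11) + (34,3)
step 5: (1079, 95)  from 6·(159,14) + (125,11)
…
step 8: (6031, 531)  from 1·(4793,422) + (1238,109)
step 9: (16855, 1484)  from 2·(6031,531) + (4793,422)
fundamental: x₁=16855, y₁=1484  (since 284091025 − 129·2202256 = 1)
(16855+1484√129)^2 = 568182049 + 50025640√129
(16855+1484√129)^3 = 19153416854935 + 1686364322916√129
(16855+1484√129)^4 = 645661681611676801 + 56847341275472720√129
(16855+1484√129)^5 = 21765255267976208106775 + 1916323872709821068284√129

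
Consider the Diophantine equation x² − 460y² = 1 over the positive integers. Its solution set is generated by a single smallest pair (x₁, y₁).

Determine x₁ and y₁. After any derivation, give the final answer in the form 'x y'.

d=460: √d = [21; 2,4,3,1,2,10,2,1,3,4,2,42] (ℓ=12, even), read p_11/q_11
i=0: a=21 ⇒ p=21, q=1
i=1: a=2 ⇒ p=43, q=2
…
i=6: a=10 ⇒ p=23335, q=1088
…
i=10: a=4 ⇒ p=1135029, q=52921
i=11: a=2 ⇒ p=2535751, q=118230
(x₁, y₁) = (2535751, 118230);  2535751² − 460·118230² = 1 ✓

2535751 118230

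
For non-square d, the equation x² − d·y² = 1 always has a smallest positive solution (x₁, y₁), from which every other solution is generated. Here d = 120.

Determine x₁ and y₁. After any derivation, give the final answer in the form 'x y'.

d=120: √d = [10; 1,20] (ℓ=2, even), read p_1/q_1
step 0: (10, 1)  from 10·(1,0) + (0,1)
step 1: (11, 1)  from 1·(10,1) + (1,0)
(x₁, y₁) = (11, 1);  11² − 120·1² = 1 ✓

11 1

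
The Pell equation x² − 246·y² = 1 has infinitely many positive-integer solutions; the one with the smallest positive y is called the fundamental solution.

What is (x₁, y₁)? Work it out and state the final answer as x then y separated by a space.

√246 → a₀=15, period (1,2,5,1,14,1,5,2,1,30); ℓ=10 even so k=9
a_0=15:  p_0=15·1+0=15,  q_0=15·0+1=1
a_1=1:  p_1=1·15+1=16,  q_1=1·1+0=1
…
a_3=5:  p_3=5·47+16=251,  q_3=5·3+1=16
…
a_5=14:  p_5=14·298+251=4423,  q_5=14·19+16=282
a_6=1:  p_6=1·4423+298=4721,  q_6=1·282+19=301
a_7=5:  p_7=5·4721+4423=28028,  q_7=5·301+282=1787
a_8=2:  p_8=2·28028+4721=60777,  q_8=2·1787+301=3875
a_9=1:  p_9=1·60777+28028=88805,  q_9=1·3875+1787=5662
→ (88805, 5662).  Check: 88805²=7886328025, 246·5662²=7886328024, difference 1.

88805 5662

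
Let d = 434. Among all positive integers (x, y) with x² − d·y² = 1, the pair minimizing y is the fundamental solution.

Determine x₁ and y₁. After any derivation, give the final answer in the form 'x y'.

125 6

√434 → a₀=20, period (1,4,1,40); ℓ=4 even so k=3
i=0: a=20 ⇒ p=20, q=1
…
i=2: a=4 ⇒ p=104, q=5
i=3: a=1 ⇒ p=125, q=6
→ (125, 6).  Check: 125²=15625, 434·6²=15624, difference 1.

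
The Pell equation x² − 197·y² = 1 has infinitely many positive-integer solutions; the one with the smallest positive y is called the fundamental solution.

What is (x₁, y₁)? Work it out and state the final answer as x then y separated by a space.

d=197: √d = [14; 28] (ℓ=1, odd), read p_1/q_1
step 0: (14, 1)  from 14·(1,0) + (0,1)
step 1: (393, 28)  from 28·(14,1) + (1,0)
fundamental: x₁=393, y₁=28  (since 154449 − 197·784 = 1)

393 28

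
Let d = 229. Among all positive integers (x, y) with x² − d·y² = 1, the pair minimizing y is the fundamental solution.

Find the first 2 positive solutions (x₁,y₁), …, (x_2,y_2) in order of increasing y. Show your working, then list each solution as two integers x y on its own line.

5848201 386460
68402909872801 4520191516920

√229 = [15; 7,1,1,7,30, …], period ℓ=5 (odd) → k=9
k=0  a_k=15  p_k/q_k = 15/1
k=1  a_k=7  p_k/q_k = 106/7
k=2  a_k=1  p_k/q_k = 121/8
k=3  a_k=1  p_k/q_k = 227/15
…
k=6  a_k=7  p_k/q_k = 362399/23948
k=7  a_k=1  p_k/q_k = 413926/27353
k=8  a_k=1  p_k/q_k = 776325/51301
k=9  a_k=7  p_k/q_k = 5848201/386460
fundamental: x₁=5848201, y₁=386460  (since 34201454936401 − 229·149351331600 = 1)
k=2:  x_2 = 5848201·5848201+229·386460·386460 = 68402909872801,  y_2 = 5848201·386460+386460·5848201 = 4520191516920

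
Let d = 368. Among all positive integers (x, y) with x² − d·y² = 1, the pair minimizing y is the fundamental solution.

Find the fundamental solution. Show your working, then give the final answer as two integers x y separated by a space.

1151 60

[19; 5,2,5,38] for √368; ℓ=4 ⇒ convergent index 3
i=0: a=19 ⇒ p=19, q=1
i=1: a=5 ⇒ p=96, q=5
i=2: a=2 ⇒ p=211, q=11
i=3: a=5 ⇒ p=1151, q=60
→ (1151, 60).  Check: 1151²=1324801, 368·60²=1324800, difference 1.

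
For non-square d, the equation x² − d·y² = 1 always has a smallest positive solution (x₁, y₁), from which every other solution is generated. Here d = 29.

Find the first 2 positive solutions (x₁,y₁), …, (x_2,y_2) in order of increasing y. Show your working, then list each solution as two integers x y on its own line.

9801 1820
192119201 35675640

√29 → a₀=5, period (2,1,1,2,10); ℓ=5 odd so k=9
k=0  a_k=5  p_k/q_k = 5/1
k=1  a_k=2  p_k/q_k = 11/2
…
k=5  a_k=10  p_k/q_k = 727/135
…
k=7  a_k=1  p_k/q_k = 2251/418
k=8  a_k=1  p_k/q_k = 3775/701
k=9  a_k=2  p_k/q_k = 9801/1820
fundamental: x₁=9801, y₁=1820  (since 96059601 − 29·3312400 = 1)
n=2: (9801,1820)∘(9801,1820) = (9801·9801+29·1820·1820, 9801·1820+1820·9801) = (192119201,35675640)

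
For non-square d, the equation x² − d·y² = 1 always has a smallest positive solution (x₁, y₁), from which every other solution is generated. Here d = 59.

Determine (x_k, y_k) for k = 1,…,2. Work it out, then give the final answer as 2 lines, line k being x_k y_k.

530 69
561799 73140

[7; 1,2,7,2,1,14] for √59; ℓ=6 ⇒ convergent index 5
i=0: a=7 ⇒ p=7, q=1
i=1: a=1 ⇒ p=8, q=1
…
i=4: a=2 ⇒ p=361, q=47
i=5: a=1 ⇒ p=530, q=69
(x₁, y₁) = (530, 69);  530² − 59·69² = 1 ✓
n=2: (530,69)∘(530,69) = (530·530+59·69·69, 530·69+69·530) = (561799,73140)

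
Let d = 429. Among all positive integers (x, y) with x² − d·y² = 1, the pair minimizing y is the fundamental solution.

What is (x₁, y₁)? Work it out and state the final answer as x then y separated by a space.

√429 = [20; 1,2,2,9,1,12,1,9,2,2,1,40, …], period ℓ=12 (even) → k=11
i=0: a=20 ⇒ p=20, q=1
i=1: a=1 ⇒ p=21, q=1
i=2: a=2 ⇒ p=62, q=3
i=3: a=2 ⇒ p=145, q=7
i=4: a=9 ⇒ p=1367, q=66
i=5: a=1 ⇒ p=1512, q=73
i=6: a=12 ⇒ p=19511, q=942
i=7: a=1 ⇒ p=21023, q=1015
i=8: a=9 ⇒ p=208718, q=10077
i=9: a=2 ⇒ p=438459, q=21169
i=10: a=2 ⇒ p=1085636, q=52415
i=11: a=1 ⇒ p=1524095, q=73584
fundamental: x₁=1524095, y₁=73584  (since 2322865569025 − 429·5414605056 = 1)

1524095 73584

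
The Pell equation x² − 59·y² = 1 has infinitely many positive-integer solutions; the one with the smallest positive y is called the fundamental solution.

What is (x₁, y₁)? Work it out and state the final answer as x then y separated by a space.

√59 → a₀=7, period (1,2,7,2,1,14); ℓ=6 even so k=5
a_0=7:  p_0=7·1+0=7,  q_0=7·0+1=1
…
a_4=2:  p_4=2·169+23=361,  q_4=2·22+3=47
a_5=1:  p_5=1·361+169=530,  q_5=1·47+22=69
(x₁, y₁) = (530, 69);  530² − 59·69² = 1 ✓

530 69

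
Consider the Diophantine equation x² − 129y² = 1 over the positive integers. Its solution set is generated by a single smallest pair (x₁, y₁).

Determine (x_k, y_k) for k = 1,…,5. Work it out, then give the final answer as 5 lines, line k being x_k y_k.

16855 1484
568182049 50025640
19153416854935 1686364322916
645661681611676801 56847341275472720
21765255267976208106775 1916323872709821068284

√129 → a₀=11, period (2,1,3,1,6,1,3,1,2,22); ℓ=10 even so k=9
i=0: a=11 ⇒ p=11, q=1
…
i=2: a=1 ⇒ p=34, q=3
i=3: a=3 ⇒ p=125, q=11
…
i=6: a=1 ⇒ p=1238, q=109
…
i=8: a=1 ⇒ p=6031, q=531
i=9: a=2 ⇒ p=16855, q=1484
→ (16855, 1484).  Check: 16855²=284091025, 129·1484²=284091024, difference 1.
n=2: (16855,1484)∘(16855,1484) = (16855·16855+129·1484·1484, 16855·1484+1484·16855) = (568182049,50025640)
n=3: (568182049,50025640)∘(16855,1484) = (16855·568182049+129·1484·50025640, 16855·50025640+1484·568182049) = (19153416854935,1686364322916)
n=4: (19153416854935,1686364322916)∘(16855,1484) = (16855·19153416854935+129·1484·1686364322916, 16855·1686364322916+1484·19153416854935) = (645661681611676801,56847341275472720)
n=5: (645661681611676801,56847341275472720)∘(16855,1484) = (16855·645661681611676801+129·1484·56847341275472720, 16855·56847341275472720+1484·645661681611676801) = (21765255267976208106775,1916323872709821068284)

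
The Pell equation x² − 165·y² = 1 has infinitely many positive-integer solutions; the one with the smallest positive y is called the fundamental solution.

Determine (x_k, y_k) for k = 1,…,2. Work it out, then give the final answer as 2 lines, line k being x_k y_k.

√165 → a₀=12, period (1,5,2,5,1,24); ℓ=6 even so k=5
k=0  a_k=12  p_k/q_k = 12/1
…
k=2  a_k=5  p_k/q_k = 77/6
…
k=4  a_k=5  p_k/q_k = 912/71
k=5  a_k=1  p_k/q_k = 1079/84
→ (1079, 84).  Check: 1079²=1164241, 165·84²=1164240, difference 1.
k=2:  x_2 = 1079·1079+165·84·84 = 2328481,  y_2 = 1079·84+84·1079 = 181272

1079 84
2328481 181272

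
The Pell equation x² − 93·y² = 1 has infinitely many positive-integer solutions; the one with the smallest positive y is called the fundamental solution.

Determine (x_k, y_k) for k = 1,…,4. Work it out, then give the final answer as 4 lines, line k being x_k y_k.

√93 → a₀=9, period (1,1,1,4,6,4,1,1,1,18); ℓ=10 even so k=9
step 0: (9, 1)  from 9·(1,0) + (0,1)
…
step 5: (839, 87)  from 6·(135,14) + (29,3)
step 6: (3491, 362)  from 4·(839,87) + (135,14)
…
step 8: (7821, 811)  from 1·(4330,449) + (3491,362)
step 9: (12151, 1260)  from 1·(7821,811) + (4330,449)
(x₁, y₁) = (12151, 1260);  12151² − 93·1260² = 1 ✓
n=2: (12151,1260)∘(12151,1260) = (12151·12151+93·1260·1260, 12151·1260+1260·12151) = (295293601,30620520)
n=3: (295293601,30620520)∘(12151,1260) = (12151·295293601+93·1260·30620520, 12151·30620520+1260·295293601) = (7176225079351,744139875780)
n=4: (7176225079351,744139875780)∘(12151,1260) = (12151·7176225079351+93·1260·744139875780, 12151·744139875780+1260·7176225079351) = (174396621583094401,18084087230585040)

12151 1260
295293601 30620520
7176225079351 744139875780
174396621583094401 18084087230585040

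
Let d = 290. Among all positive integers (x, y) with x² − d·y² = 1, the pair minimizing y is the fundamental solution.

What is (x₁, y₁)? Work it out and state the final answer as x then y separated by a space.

√290 → a₀=17, period (34); ℓ=1 odd so k=1
step 0: (17, 1)  from 17·(1,0) + (0,1)
step 1: (579, 34)  from 34·(17,1) + (1,0)
→ (579, 34).  Check: 579²=335241, 290·34²=335240, difference 1.

579 34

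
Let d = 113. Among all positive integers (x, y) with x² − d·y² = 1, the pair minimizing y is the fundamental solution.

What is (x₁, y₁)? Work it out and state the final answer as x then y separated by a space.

[10; 1,1,1,2,2,1,1,1,20] for √113; ℓ=9 ⇒ convergent index 17
a_0=10:  p_0=10·1+0=10,  q_0=10·0+1=1
…
a_4=2:  p_4=2·32+21=85,  q_4=2·3+2=8
a_5=2:  p_5=2·85+32=202,  q_5=2·8+3=19
…
a_12=1:  p_12=1·32794+16785=49579,  q_12=1·3085+1579=4664
…
a_15=1:  p_15=1·313483+131952=445435,  q_15=1·29490+12413=41903
a_16=1:  p_16=1·445435+313483=758918,  q_16=1·41903+29490=71393
a_17=1:  p_17=1·758918+445435=1204353,  q_17=1·71393+41903=113296
fundamental: x₁=1204353, y₁=113296  (since 1450466148609 − 113·12835983616 = 1)

1204353 113296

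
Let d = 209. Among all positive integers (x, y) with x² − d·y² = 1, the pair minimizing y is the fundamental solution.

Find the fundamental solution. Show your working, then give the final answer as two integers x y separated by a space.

46551 3220

[14; 2,5,3,2,3,5,2,28] for √209; ℓ=8 ⇒ convergent index 7
a_0=14:  p_0=14·1+0=14,  q_0=14·0+1=1
…
a_5=3:  p_5=3·1171+506=4019,  q_5=3·81+35=278
a_6=5:  p_6=5·4019+1171=21266,  q_6=5·278+81=1471
a_7=2:  p_7=2·21266+4019=46551,  q_7=2·1471+278=3220
fundamental: x₁=46551, y₁=3220  (since 2166995601 − 209·10368400 = 1)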